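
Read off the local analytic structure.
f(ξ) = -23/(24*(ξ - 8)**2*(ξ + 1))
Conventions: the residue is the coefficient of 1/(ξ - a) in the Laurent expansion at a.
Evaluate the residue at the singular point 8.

The residue is 23/1944.

At the order-2 pole 8 set g(ξ) = (ξ - (8))^2*f(ξ) = -23/(24*(ξ + 1)).
Order-2 pole: residue = g'(a); g'(8) = 23/1944, so the residue is 23/1944.


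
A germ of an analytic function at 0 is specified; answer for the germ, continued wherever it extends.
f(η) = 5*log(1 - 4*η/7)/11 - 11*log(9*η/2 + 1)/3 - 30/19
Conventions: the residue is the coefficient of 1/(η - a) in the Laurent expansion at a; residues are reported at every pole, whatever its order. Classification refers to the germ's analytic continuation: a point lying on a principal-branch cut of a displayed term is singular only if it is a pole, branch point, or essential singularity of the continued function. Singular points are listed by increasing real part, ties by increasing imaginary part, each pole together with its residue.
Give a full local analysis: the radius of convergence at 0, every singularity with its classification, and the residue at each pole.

Radius of convergence at 0: 2/9.
At -2/9: a logarithmic branch point.
At 7/4: a logarithmic branch point.

Branch term (5/11)*log(1 - η/(7/4)): its argument vanishes at η = 7/4, a logarithmic branch point, modulus 7/4.
Branch term (-11/3)*log(1 - η/(-2/9)): its argument vanishes at η = -2/9, a logarithmic branch point, modulus 2/9.
The radius of convergence is the smallest modulus among the singular points: 2/9.
List the singular points by increasing real part (a conjugate pair: the negative imaginary part first).


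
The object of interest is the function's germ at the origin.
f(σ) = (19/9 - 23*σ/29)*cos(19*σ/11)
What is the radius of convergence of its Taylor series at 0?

The radius of convergence is infinite.

The factor cos(19*σ/11) is entire and contributes no finite singular point.
The polynomial part has no poles.
No finite singular points: the Taylor series at 0 converges everywhere.


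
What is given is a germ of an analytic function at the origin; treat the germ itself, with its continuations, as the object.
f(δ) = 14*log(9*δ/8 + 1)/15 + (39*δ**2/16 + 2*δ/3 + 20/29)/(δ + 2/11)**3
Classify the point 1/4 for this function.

Denominator factors: δ + 2/11 = 19/44 at δ = 1/4 — none vanishes.
Branch term log(1 - δ/(-8/9)): argument at 1/4 is 41/32, nonzero, so 1/4 is not its branch point (a point on a principal cut is still regular for the continued germ).
So the germ continues analytically to 1/4.

The point is a regular point.


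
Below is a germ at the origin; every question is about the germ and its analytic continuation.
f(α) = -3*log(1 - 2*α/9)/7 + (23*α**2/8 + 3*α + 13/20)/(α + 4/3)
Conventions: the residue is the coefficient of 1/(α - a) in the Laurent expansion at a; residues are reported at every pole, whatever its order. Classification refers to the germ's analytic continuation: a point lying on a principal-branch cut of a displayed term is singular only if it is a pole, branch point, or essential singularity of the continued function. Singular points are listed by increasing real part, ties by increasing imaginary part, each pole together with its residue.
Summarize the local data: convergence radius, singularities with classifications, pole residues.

Radius of convergence at 0: 4/3.
At -4/3: a pole of order 1; residue 317/180.
At 9/2: a logarithmic branch point.

Denominator factor (α + 4/3): pole of order 1 at -4/3, modulus 4/3.
Branch term (-3/7)*log(1 - α/(9/2)): its argument vanishes at α = 9/2, a logarithmic branch point, modulus 9/2.
The radius of convergence is the smallest modulus among the singular points: 4/3.
The branch term is analytic at -4/3 and contributes nothing to the residue; only the rational part matters.
At the order-1 pole -4/3 set g(α) = (α - (-4/3))*(rational part) = 23*α**2/8 + 3*α + 13/20.
Simple pole: residue = g(a) at a = -4/3, which is 317/180.
List the singular points by increasing real part (a conjugate pair: the negative imaginary part first).


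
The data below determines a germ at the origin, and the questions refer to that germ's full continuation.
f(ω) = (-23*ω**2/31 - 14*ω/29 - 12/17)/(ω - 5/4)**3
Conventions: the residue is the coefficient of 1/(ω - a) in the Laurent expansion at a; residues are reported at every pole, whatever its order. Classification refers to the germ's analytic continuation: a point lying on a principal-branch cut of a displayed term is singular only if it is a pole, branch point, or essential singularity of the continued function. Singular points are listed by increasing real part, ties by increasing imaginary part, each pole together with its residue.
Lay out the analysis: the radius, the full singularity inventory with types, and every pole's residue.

Denominator factor (ω - 5/4)^3: pole of order 3 at 5/4, modulus 5/4.
The radius of convergence is the smallest modulus among the singular points: 5/4.
At the order-3 pole 5/4 set g(ω) = (ω - (5/4))^3*f(ω) = -23*ω**2/31 - 14*ω/29 - 12/17.
Order-3 pole: residue = g''(a)/2; g''(5/4) = -46/31, so the residue is -23/31.

Radius of convergence at 0: 5/4.
At 5/4: a pole of order 3; residue -23/31.


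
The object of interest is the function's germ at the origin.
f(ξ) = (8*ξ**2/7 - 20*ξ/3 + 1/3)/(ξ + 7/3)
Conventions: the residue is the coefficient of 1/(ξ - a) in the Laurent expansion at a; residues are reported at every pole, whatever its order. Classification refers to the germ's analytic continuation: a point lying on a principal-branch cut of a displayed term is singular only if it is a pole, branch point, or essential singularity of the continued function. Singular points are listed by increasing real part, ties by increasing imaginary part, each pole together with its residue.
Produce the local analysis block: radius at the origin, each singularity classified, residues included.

Radius of convergence at 0: 7/3.
At -7/3: a pole of order 1; residue 199/9.

Denominator factor (ξ + 7/3): pole of order 1 at -7/3, modulus 7/3.
The radius of convergence is the smallest modulus among the singular points: 7/3.
At the order-1 pole -7/3 set g(ξ) = (ξ - (-7/3))*f(ξ) = 8*ξ**2/7 - 20*ξ/3 + 1/3.
Simple pole: residue = g(a) at a = -7/3, which is 199/9.


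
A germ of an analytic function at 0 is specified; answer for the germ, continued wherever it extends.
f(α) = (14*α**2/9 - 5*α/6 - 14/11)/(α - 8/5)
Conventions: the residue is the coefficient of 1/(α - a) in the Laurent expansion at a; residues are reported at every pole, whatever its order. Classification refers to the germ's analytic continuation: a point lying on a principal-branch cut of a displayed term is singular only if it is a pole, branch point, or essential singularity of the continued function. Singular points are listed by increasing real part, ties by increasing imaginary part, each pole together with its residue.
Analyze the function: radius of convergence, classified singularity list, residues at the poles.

Denominator factor (α - 8/5): pole of order 1 at 8/5, modulus 8/5.
The radius of convergence is the smallest modulus among the singular points: 8/5.
At the order-1 pole 8/5 set g(α) = (α - (8/5))*f(α) = 14*α**2/9 - 5*α/6 - 14/11.
Simple pole: residue = g(a) at a = 8/5, which is 3406/2475.

Radius of convergence at 0: 8/5.
At 8/5: a pole of order 1; residue 3406/2475.


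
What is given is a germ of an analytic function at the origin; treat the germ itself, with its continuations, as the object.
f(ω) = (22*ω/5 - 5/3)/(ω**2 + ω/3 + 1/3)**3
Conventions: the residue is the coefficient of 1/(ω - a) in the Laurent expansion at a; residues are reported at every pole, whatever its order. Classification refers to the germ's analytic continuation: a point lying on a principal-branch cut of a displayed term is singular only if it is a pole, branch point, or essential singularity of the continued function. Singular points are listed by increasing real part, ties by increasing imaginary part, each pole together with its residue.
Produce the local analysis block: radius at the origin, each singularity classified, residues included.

Radius of convergence at 0: (1/3)*sqrt(3).
At (-1/6) - ((1/6)*sqrt(11))*i: a pole of order 3; residue -((17496/6655)*sqrt(11))*i.
At (-1/6) + ((1/6)*sqrt(11))*i: a pole of order 3; residue ((17496/6655)*sqrt(11))*i.

Denominator factor (ω**2 + ω/3 + 1/3)^3: discriminant -11/9, complex-conjugate roots (-1/6) + ((1/6)*sqrt(11))*i and (-1/6) - ((1/6)*sqrt(11))*i; poles of order 3, moduli (1/3)*sqrt(3) and (1/3)*sqrt(3).
The radius of convergence is the smallest modulus among the singular points: (1/3)*sqrt(3).
The factor ω**2 + ω/3 + 1/3 splits as (ω - a)(ω - a') with a = (-1/6) - ((1/6)*sqrt(11))*i, a' = (-1/6) + ((1/6)*sqrt(11))*i. At the order-3 pole a set g(ω) = (ω - a)^3*f(ω) = [22*ω/5 - 5/3] / (ω - a')^3.
Order-3 pole: residue = g''(a)/2; g''((-1/6) - ((1/6)*sqrt(11))*i) = -((34992/6655)*sqrt(11))*i, so the residue is -((17496/6655)*sqrt(11))*i.
The factor ω**2 + ω/3 + 1/3 splits as (ω - a)(ω - a') with a = (-1/6) + ((1/6)*sqrt(11))*i, a' = (-1/6) - ((1/6)*sqrt(11))*i. At the order-3 pole a set g(ω) = (ω - a)^3*f(ω) = [22*ω/5 - 5/3] / (ω - a')^3.
Order-3 pole: residue = g''(a)/2; g''((-1/6) + ((1/6)*sqrt(11))*i) = ((34992/6655)*sqrt(11))*i, so the residue is ((17496/6655)*sqrt(11))*i.
List the singular points by increasing real part (a conjugate pair: the negative imaginary part first).


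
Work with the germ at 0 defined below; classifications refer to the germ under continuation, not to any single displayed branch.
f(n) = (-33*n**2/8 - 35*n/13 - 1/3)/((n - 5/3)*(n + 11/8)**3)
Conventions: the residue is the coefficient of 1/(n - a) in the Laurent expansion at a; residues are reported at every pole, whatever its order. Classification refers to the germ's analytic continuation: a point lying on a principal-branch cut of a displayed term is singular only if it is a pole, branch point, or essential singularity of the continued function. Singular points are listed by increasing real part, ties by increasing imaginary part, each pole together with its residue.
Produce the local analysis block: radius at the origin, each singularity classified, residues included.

Radius of convergence at 0: 11/8.
At -11/8: a pole of order 3; residue 2925504/5057221.
At 5/3: a pole of order 1; residue -2925504/5057221.

Denominator factor (n - 5/3): pole of order 1 at 5/3, modulus 5/3.
Denominator factor (n + 11/8)^3: pole of order 3 at -11/8, modulus 11/8.
The radius of convergence is the smallest modulus among the singular points: 11/8.
At the order-3 pole -11/8 set g(n) = (n - (-11/8))^3*f(n) = (-33*n**2/8 - 35*n/13 - 1/3)/(n - 5/3).
Order-3 pole: residue = g''(a)/2; g''(-11/8) = 5851008/5057221, so the residue is 2925504/5057221.
At the order-1 pole 5/3 set g(n) = (n - (5/3))*f(n) = (-33*n**2/8 - 35*n/13 - 1/3)/(n + 11/8)**3.
Simple pole: residue = g(a) at a = 5/3, which is -2925504/5057221.
List the singular points by increasing real part (a conjugate pair: the negative imaginary part first).


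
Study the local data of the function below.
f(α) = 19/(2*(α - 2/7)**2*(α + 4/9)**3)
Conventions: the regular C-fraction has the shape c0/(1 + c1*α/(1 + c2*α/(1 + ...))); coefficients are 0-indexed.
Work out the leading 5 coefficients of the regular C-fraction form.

Taylor coefficients (expand at 0): a_0 = 678699/512, a_1 = 678699/2048, a_2 = 107913141/4096, a_3 = 481197591/16384, a_4 = 51439275909/131072.
c0 = a_0 = 678699/512. Peel one level at a time: if S = 1 + c*α/S' with S'(0) = 1, then c is the α-coefficient of S and S' = c*α/(S - 1).
S_1 = c0/f = 1 + (-1/4)*α + (-317/16)*α^2 + ...; c1 = -1/4.
S_2 = c1*α/(S_1 - 1) = 1 + (-317/4)*α + (49853/8)*α^2 + ...; c2 = -317/4.
S_3 = c2*α/(S_2 - 1) = 1 + (49853/634)*α + (9240561/1607824)*α^2 + ...; c3 = 49853/634.
S_4 = c3*α/(S_3 - 1) = 1 + (-9240561/126427208)*α + ...; c4 = -9240561/126427208.

The regular C-fraction coefficients are [678699/512, -1/4, -317/4, 49853/634, -9240561/126427208].


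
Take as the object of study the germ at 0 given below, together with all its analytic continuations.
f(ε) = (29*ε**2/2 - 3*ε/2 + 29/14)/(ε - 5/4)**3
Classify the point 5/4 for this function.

The point is a pole of order 3.

The denominator factor ε - 5/4 vanishes at 5/4 and appears to the power 3; the numerator there equals 5119/224, nonzero, and no other factor vanishes.
Hence a pole whose order is the multiplicity, 3.


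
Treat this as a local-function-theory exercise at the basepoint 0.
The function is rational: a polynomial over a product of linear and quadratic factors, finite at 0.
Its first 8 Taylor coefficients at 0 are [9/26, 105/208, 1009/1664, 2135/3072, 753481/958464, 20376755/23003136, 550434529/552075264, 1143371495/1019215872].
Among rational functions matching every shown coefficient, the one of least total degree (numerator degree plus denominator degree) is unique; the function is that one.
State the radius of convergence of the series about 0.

The radius of convergence is 8/9.

No rational of total degree below 2 reproduces all 8 coefficients; solving the [0/2] Pade equations on them gives f(ζ) = 12/(13*(ζ - 3)*(ζ - 8/9)), whose expansion matches every shown term.
Denominator factor (ζ - 8/9): pole of order 1 at 8/9, modulus 8/9.
Denominator factor (ζ - 3): pole of order 1 at 3, modulus 3.
The radius of convergence is the smallest modulus among the singular points: 8/9.


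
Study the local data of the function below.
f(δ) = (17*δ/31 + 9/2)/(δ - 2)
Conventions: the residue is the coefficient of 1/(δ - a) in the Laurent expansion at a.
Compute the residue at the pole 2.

The residue is 347/62.

At the order-1 pole 2 set g(δ) = (δ - (2))*f(δ) = 17*δ/31 + 9/2.
Simple pole: residue = g(a) at a = 2, which is 347/62.


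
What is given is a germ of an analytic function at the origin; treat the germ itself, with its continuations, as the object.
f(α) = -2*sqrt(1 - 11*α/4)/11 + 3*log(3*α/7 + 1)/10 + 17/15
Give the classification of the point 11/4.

There is no denominator, hence no pole anywhere.
Branch term sqrt(1 - α/(4/11)): argument at 11/4 is -105/16, nonzero, so 11/4 is not its branch point (a point on a principal cut is still regular for the continued germ).
Branch term log(1 - α/(-7/3)): argument at 11/4 is 61/28, nonzero, so 11/4 is not its branch point (a point on a principal cut is still regular for the continued germ).
So the germ continues analytically to 11/4.

The point is a regular point.


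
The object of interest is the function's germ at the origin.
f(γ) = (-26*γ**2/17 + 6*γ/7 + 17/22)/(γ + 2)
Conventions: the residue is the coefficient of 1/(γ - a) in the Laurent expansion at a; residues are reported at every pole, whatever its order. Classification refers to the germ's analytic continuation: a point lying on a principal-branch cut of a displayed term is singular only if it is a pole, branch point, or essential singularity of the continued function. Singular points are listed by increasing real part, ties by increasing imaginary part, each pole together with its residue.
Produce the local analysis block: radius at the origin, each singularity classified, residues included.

Denominator factor (γ + 2): pole of order 1 at -2, modulus 2.
The radius of convergence is the smallest modulus among the singular points: 2.
At the order-1 pole -2 set g(γ) = (γ - (-2))*f(γ) = -26*γ**2/17 + 6*γ/7 + 17/22.
Simple pole: residue = g(a) at a = -2, which is -18481/2618.

Radius of convergence at 0: 2.
At -2: a pole of order 1; residue -18481/2618.


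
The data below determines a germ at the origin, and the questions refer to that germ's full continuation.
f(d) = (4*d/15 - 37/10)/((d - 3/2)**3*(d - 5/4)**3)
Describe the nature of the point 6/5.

Denominator factors: d - 5/4 = -1/20 at d = 6/5; d - 3/2 = -3/10 at d = 6/5 — none vanishes.
So the germ continues analytically to 6/5.

The point is a regular point.


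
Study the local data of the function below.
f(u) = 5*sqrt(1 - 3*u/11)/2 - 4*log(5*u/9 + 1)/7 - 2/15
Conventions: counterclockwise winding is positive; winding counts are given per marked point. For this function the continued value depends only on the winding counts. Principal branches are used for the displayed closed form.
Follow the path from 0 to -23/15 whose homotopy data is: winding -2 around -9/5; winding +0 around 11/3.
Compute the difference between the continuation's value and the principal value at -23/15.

The rational part is single-valued and drops out of the difference; each branch term changes only by its own monodromy.
(5/2)*sqrt(1 - u/(11/3)): winding +0 is even, the square root returns to the same sheet, contribution 0.
(-4/7)*log(1 - u/(-9/5)): each positive loop around -9/5 adds 2*pi*i to the log, so winding -2 contributes (-4/7)*(-2)*2*pi*i = (16/7)*pi*i.
Summing the contributions at u = -23/15 gives (16/7)*pi*i.

Continued minus principal equals (16/7)*pi*i.


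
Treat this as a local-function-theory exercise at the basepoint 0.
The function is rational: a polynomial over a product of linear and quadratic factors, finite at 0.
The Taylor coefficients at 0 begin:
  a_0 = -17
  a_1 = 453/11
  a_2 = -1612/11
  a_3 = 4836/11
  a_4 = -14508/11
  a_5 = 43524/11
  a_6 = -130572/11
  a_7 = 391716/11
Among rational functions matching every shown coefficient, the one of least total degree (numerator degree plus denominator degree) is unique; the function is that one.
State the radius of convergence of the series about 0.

No rational of total degree below 3 reproduces all 8 coefficients; solving the [2/1] Pade equations on them gives f(ν) = (-23*ν**2/3 - 36*ν/11 - 17/3)/(ν + 1/3), whose expansion matches every shown term.
Denominator factor (ν + 1/3): pole of order 1 at -1/3, modulus 1/3.
The radius of convergence is the smallest modulus among the singular points: 1/3.

The radius of convergence is 1/3.


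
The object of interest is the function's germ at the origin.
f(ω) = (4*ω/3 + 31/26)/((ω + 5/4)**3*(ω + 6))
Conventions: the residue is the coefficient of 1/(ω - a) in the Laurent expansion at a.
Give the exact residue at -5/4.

At the order-3 pole -5/4 set g(ω) = (ω - (-5/4))^3*f(ω) = (4*ω/3 + 31/26)/(ω + 6).
Order-3 pole: residue = g''(a)/2; g''(-5/4) = -11328/89167, so the residue is -5664/89167.

The residue is -5664/89167.


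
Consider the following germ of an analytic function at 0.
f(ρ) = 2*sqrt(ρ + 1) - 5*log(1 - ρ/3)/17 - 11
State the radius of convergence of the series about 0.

The radius of convergence is 1.

Branch term (2)*sqrt(1 - ρ/(-1)): its argument vanishes at ρ = -1, a square-root branch point, modulus 1.
Branch term (-5/17)*log(1 - ρ/(3)): its argument vanishes at ρ = 3, a logarithmic branch point, modulus 3.
The radius of convergence is the smallest modulus among the singular points: 1.


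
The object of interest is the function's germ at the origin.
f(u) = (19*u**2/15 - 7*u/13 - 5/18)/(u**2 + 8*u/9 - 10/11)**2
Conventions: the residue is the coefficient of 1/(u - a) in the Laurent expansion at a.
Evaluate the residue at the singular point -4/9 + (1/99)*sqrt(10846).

The factor u**2 + 8*u/9 - 10/11 splits as (u - a)(u - a') with a = -4/9 + (1/99)*sqrt(10846), a' = -4/9 - (1/99)*sqrt(10846). At the order-2 pole a set g(u) = (u - a)^2*f(u) = [19*u**2/15 - 7*u/13 - 5/18] / (u - a')^2.
Order-2 pole: residue = g'(a); g'(-4/9 + (1/99)*sqrt(10846)) = (248103/101108384)*sqrt(10846), so the residue is (248103/101108384)*sqrt(10846).

The residue is (248103/101108384)*sqrt(10846).


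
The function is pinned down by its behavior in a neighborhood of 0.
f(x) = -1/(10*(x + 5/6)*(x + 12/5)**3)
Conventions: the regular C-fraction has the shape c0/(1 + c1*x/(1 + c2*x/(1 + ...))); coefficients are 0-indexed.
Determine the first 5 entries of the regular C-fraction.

Taylor coefficients (expand at 0): a_0 = -5/576, a_1 = 49/2304, a_2 = -2389/69120, a_3 = 594149/12441600, a_4 = -30472277/497664000.
c0 = a_0 = -5/576. Peel one level at a time: if S = 1 + c*x/S' with S'(0) = 1, then c is the x-coefficient of S and S' = c*x/(S - 1).
S_1 = c0/f = 1 + (49/20)*x + (97/48)*x^2 + ...; c1 = 49/20.
S_2 = c1*x/(S_1 - 1) = 1 + (-485/588)*x + (205225/518616)*x^2 + ...; c2 = -485/588.
S_3 = c2*x/(S_2 - 1) = 1 + (41045/85554)*x + (928225/12194064)*x^2 + ...; c3 = 41045/85554.
S_4 = c3*x/(S_3 - 1) = 1 + (-9096605/57331656)*x + ...; c4 = -9096605/57331656.

The regular C-fraction coefficients are [-5/576, 49/20, -485/588, 41045/85554, -9096605/57331656].


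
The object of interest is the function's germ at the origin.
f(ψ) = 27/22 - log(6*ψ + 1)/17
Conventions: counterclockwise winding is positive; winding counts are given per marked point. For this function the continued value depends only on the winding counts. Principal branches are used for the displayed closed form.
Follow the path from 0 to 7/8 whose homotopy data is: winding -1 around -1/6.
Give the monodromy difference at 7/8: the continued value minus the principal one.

Continued minus principal equals (2/17)*pi*i.

The rational part is single-valued and drops out of the difference; each branch term changes only by its own monodromy.
(-1/17)*log(1 - ψ/(-1/6)): each positive loop around -1/6 adds 2*pi*i to the log, so winding -1 contributes (-1/17)*(-1)*2*pi*i = (2/17)*pi*i.
Summing the contributions at ψ = 7/8 gives (2/17)*pi*i.


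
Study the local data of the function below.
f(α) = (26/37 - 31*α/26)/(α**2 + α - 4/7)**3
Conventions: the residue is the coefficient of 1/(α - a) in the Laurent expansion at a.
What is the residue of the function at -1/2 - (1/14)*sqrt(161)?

The residue is -(367353/11704654)*sqrt(161).

The factor α**2 + α - 4/7 splits as (α - a)(α - a') with a = -1/2 - (1/14)*sqrt(161), a' = -1/2 + (1/14)*sqrt(161). At the order-3 pole a set g(α) = (α - a)^3*f(α) = [26/37 - 31*α/26] / (α - a')^3.
Order-3 pole: residue = g''(a)/2; g''(-1/2 - (1/14)*sqrt(161)) = -(367353/5852327)*sqrt(161), so the residue is -(367353/11704654)*sqrt(161).


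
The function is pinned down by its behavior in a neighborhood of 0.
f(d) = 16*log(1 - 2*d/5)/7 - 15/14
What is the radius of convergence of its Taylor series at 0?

Branch term (16/7)*log(1 - d/(5/2)): its argument vanishes at d = 5/2, a logarithmic branch point, modulus 5/2.
The radius of convergence is the smallest modulus among the singular points: 5/2.

The radius of convergence is 5/2.


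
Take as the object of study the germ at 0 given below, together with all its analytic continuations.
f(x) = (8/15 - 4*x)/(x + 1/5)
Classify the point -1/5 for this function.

The point is a pole of order 1.

The denominator factor x + 1/5 vanishes at -1/5 and appears to the power 1; the numerator there equals 4/3, nonzero, and no other factor vanishes.
Hence a pole whose order is the multiplicity, 1.


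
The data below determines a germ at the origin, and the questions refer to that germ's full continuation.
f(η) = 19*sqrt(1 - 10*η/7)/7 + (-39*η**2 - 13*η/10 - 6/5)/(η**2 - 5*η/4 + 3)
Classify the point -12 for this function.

Denominator factors: η**2 - 5*η/4 + 3 = 162 at η = -12 — none vanishes.
Branch term sqrt(1 - η/(7/10)): argument at -12 is 127/7, nonzero, so -12 is not its branch point (a point on a principal cut is still regular for the continued germ).
So the germ continues analytically to -12.

The point is a regular point.


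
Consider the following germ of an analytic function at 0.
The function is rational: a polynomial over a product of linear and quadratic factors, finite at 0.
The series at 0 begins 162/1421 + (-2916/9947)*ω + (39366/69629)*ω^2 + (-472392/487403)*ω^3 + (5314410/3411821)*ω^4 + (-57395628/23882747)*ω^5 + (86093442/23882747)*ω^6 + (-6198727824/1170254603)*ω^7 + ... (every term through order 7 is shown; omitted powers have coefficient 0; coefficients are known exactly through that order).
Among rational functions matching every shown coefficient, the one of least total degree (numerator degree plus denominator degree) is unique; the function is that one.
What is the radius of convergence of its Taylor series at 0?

The radius of convergence is 7/9.

No rational of total degree below 2 reproduces all 8 coefficients; solving the [0/2] Pade equations on them gives f(ω) = 2/(29*(ω + 7/9)**2), whose expansion matches every shown term.
Denominator factor (ω + 7/9)^2: pole of order 2 at -7/9, modulus 7/9.
The radius of convergence is the smallest modulus among the singular points: 7/9.


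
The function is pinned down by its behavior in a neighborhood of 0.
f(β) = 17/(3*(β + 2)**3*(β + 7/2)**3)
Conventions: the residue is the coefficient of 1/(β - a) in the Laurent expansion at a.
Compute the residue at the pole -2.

The residue is 1088/243.

At the order-3 pole -2 set g(β) = (β - (-2))^3*f(β) = 17/(3*(β + 7/2)**3).
Order-3 pole: residue = g''(a)/2; g''(-2) = 2176/243, so the residue is 1088/243.


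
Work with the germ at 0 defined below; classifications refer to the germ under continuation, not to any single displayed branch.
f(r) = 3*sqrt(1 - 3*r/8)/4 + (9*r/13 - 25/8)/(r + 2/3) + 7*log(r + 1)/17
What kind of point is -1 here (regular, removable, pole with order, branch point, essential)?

The point is a logarithmic branch point.

The term (7/17)*log(1 - r/(-1)) has argument 1 - -1/(-1) = 0 at -1: a logarithmic (infinitely-sheeted) branch point; the remaining terms are analytic or single-valued there.


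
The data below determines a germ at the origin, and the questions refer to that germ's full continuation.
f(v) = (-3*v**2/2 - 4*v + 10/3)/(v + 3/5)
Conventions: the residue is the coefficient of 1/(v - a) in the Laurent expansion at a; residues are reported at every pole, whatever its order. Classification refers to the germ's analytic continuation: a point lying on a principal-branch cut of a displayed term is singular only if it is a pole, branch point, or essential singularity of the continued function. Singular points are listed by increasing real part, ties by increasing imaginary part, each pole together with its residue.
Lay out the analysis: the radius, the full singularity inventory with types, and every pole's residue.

Radius of convergence at 0: 3/5.
At -3/5: a pole of order 1; residue 779/150.

Denominator factor (v + 3/5): pole of order 1 at -3/5, modulus 3/5.
The radius of convergence is the smallest modulus among the singular points: 3/5.
At the order-1 pole -3/5 set g(v) = (v - (-3/5))*f(v) = -3*v**2/2 - 4*v + 10/3.
Simple pole: residue = g(a) at a = -3/5, which is 779/150.


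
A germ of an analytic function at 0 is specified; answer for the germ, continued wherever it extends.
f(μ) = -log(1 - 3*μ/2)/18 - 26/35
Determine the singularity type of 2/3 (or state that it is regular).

The point is a logarithmic branch point.

The term (-1/18)*log(1 - μ/(2/3)) has argument 1 - 2/3/(2/3) = 0 at 2/3: a logarithmic (infinitely-sheeted) branch point; the remaining terms are analytic or single-valued there.


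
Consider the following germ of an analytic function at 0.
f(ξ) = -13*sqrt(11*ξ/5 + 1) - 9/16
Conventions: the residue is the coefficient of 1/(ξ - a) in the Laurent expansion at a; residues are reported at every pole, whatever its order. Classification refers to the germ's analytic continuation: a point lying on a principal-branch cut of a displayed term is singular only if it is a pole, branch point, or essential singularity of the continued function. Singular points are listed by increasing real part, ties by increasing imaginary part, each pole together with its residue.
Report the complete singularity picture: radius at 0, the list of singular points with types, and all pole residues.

Radius of convergence at 0: 5/11.
At -5/11: an algebraic (square-root) branch point.

Branch term (-13)*sqrt(1 - ξ/(-5/11)): its argument vanishes at ξ = -5/11, a square-root branch point, modulus 5/11.
The radius of convergence is the smallest modulus among the singular points: 5/11.


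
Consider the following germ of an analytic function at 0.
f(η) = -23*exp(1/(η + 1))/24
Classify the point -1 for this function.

The exponent 1/(η - (-1)) has a pole at -1, so exp(1/(η - (-1))) takes every nonzero value near it: an essential singularity (not a pole of any order).

The point is an essential singularity.


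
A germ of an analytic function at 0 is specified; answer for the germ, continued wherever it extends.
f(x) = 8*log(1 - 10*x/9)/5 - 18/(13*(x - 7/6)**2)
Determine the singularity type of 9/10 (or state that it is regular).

The point is a logarithmic branch point.

The term (8/5)*log(1 - x/(9/10)) has argument 1 - 9/10/(9/10) = 0 at 9/10: a logarithmic (infinitely-sheeted) branch point; the remaining terms are analytic or single-valued there.


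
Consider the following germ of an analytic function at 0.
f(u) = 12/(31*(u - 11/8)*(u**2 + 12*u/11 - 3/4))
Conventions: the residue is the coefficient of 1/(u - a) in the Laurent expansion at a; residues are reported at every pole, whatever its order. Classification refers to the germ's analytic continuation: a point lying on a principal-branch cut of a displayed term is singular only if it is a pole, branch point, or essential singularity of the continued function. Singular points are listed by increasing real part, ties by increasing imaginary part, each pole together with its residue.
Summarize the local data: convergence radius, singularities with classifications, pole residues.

Radius of convergence at 0: -6/11 + (13/22)*sqrt(3).
At -6/11 - (13/22)*sqrt(3): a pole of order 1; residue -384/5239 + (32/403)*sqrt(3).
At -6/11 + (13/22)*sqrt(3): a pole of order 1; residue -384/5239 - (32/403)*sqrt(3).
At 11/8: a pole of order 1; residue 768/5239.


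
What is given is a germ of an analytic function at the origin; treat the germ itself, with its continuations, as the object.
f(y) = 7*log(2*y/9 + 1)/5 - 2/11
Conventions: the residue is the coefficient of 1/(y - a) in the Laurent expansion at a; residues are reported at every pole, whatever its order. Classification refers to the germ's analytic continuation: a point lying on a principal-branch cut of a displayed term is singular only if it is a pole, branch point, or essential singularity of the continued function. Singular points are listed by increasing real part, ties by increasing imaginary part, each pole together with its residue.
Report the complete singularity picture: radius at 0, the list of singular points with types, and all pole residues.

Branch term (7/5)*log(1 - y/(-9/2)): its argument vanishes at y = -9/2, a logarithmic branch point, modulus 9/2.
The radius of convergence is the smallest modulus among the singular points: 9/2.

Radius of convergence at 0: 9/2.
At -9/2: a logarithmic branch point.


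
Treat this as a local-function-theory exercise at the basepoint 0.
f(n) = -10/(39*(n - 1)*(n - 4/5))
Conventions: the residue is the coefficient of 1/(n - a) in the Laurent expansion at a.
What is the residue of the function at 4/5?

At the order-1 pole 4/5 set g(n) = (n - (4/5))*f(n) = -10/(39*(n - 1)).
Simple pole: residue = g(a) at a = 4/5, which is 50/39.

The residue is 50/39.


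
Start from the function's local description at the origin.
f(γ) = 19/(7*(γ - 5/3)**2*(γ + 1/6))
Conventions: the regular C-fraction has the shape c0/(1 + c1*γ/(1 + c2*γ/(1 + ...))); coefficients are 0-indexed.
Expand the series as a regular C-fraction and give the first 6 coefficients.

Taylor coefficients (expand at 0): a_0 = 1026/175, a_1 = -24624/875, a_2 = 766422/4375, a_3 = -3268836/3125, a_4 = 137374218/21875, a_5 = -20604636792/546875.
c0 = a_0 = 1026/175. Peel one level at a time: if S = 1 + c*γ/S' with S'(0) = 1, then c is the γ-coefficient of S and S' = c*γ/(S - 1).
S_1 = c0/f = 1 + (24/5)*γ + (-171/25)*γ^2 + ...; c1 = 24/5.
S_2 = c1*γ/(S_1 - 1) = 1 + (57/40)*γ + (2529/1600)*γ^2 + ...; c2 = 57/40.
S_3 = c2*γ/(S_2 - 1) = 1 + (-843/760)*γ + (36/361)*γ^2 + ...; c3 = -843/760.
S_4 = c3*γ/(S_3 - 1) = 1 + (480/5339)*γ + (2880/78961)*γ^2 + ...; c4 = 480/5339.
S_5 = c4*γ/(S_4 - 1) = 1 + (-114/281)*γ + ...; c5 = -114/281.

The regular C-fraction coefficients are [1026/175, 24/5, 57/40, -843/760, 480/5339, -114/281].


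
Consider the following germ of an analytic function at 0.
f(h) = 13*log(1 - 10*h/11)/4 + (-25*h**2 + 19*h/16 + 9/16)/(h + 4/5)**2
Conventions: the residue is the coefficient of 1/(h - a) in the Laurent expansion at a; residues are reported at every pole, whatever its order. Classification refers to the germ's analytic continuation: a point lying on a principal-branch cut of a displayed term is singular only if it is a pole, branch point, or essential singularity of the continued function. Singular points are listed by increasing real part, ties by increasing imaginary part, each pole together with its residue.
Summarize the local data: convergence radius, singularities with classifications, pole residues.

Radius of convergence at 0: 4/5.
At -4/5: a pole of order 2; residue 659/16.
At 11/10: a logarithmic branch point.

Denominator factor (h + 4/5)^2: pole of order 2 at -4/5, modulus 4/5.
Branch term (13/4)*log(1 - h/(11/10)): its argument vanishes at h = 11/10, a logarithmic branch point, modulus 11/10.
The radius of convergence is the smallest modulus among the singular points: 4/5.
The branch term is analytic at -4/5 and contributes nothing to the residue; only the rational part matters.
At the order-2 pole -4/5 set g(h) = (h - (-4/5))^2*(rational part) = -25*h**2 + 19*h/16 + 9/16.
Order-2 pole: residue = g'(a); g'(-4/5) = 659/16, so the residue is 659/16.
List the singular points by increasing real part (a conjugate pair: the negative imaginary part first).


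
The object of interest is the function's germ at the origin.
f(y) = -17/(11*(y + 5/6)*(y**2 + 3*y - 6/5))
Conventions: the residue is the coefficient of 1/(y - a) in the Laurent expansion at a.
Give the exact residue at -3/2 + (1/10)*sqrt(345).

The residue is -1530/5951 - (680/136873)*sqrt(345).

The factor y**2 + 3*y - 6/5 splits as (y - a)(y - a') with a = -3/2 + (1/10)*sqrt(345), a' = -3/2 - (1/10)*sqrt(345). At the order-1 pole a set g(y) = (y - a)*f(y) = [-17/(11*(y + 5/6))] / (y - a').
Simple pole: residue = g(a) at a = -3/2 + (1/10)*sqrt(345), which is -1530/5951 - (680/136873)*sqrt(345).


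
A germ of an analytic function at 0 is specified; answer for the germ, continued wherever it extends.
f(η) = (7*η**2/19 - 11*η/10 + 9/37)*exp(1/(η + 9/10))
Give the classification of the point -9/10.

The exponent 1/(η - (-9/10)) has a pole at -9/10, so exp(1/(η - (-9/10))) takes every nonzero value near it: an essential singularity (not a pole of any order).

The point is an essential singularity.


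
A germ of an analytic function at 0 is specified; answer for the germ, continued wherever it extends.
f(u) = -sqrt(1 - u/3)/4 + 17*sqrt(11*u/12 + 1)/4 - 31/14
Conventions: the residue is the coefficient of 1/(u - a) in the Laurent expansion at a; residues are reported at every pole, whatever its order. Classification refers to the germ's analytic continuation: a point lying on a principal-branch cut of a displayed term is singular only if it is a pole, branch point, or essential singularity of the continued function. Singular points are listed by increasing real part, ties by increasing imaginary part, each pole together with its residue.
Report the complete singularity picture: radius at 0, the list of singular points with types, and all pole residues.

Radius of convergence at 0: 12/11.
At -12/11: an algebraic (square-root) branch point.
At 3: an algebraic (square-root) branch point.

Branch term (-1/4)*sqrt(1 - u/(3)): its argument vanishes at u = 3, a square-root branch point, modulus 3.
Branch term (17/4)*sqrt(1 - u/(-12/11)): its argument vanishes at u = -12/11, a square-root branch point, modulus 12/11.
The radius of convergence is the smallest modulus among the singular points: 12/11.
List the singular points by increasing real part (a conjugate pair: the negative imaginary part first).


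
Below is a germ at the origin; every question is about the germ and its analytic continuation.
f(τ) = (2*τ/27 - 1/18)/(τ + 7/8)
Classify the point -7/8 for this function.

The point is a pole of order 1.

The denominator factor τ + 7/8 vanishes at -7/8 and appears to the power 1; the numerator there equals -13/108, nonzero, and no other factor vanishes.
Hence a pole whose order is the multiplicity, 1.


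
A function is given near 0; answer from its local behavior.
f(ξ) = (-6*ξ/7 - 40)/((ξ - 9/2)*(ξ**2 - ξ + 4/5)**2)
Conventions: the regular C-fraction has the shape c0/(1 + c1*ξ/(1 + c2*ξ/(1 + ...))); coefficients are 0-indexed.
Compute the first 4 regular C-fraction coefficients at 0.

Taylor coefficients (expand at 0): a_0 = 125/9, a_1 = 86425/2268, a_2 = 461825/11664, a_3 = -5144525/419904.
c0 = a_0 = 125/9. Peel one level at a time: if S = 1 + c*ξ/S' with S'(0) = 1, then c is the ξ-coefficient of S and S' = c*ξ/(S - 1).
S_1 = c0/f = 1 + (-3457/1260)*ξ + (206249/44100)*ξ^2 + ...; c1 = -3457/1260.
S_2 = c1*ξ/(S_1 - 1) = 1 + (206249/120995)*ξ + (66978485/47803396)*ξ^2 + ...; c2 = 206249/120995.
S_3 = c2*ξ/(S_2 - 1) = 1 + (-2344246975/2852011172)*ξ + ...; c3 = -2344246975/2852011172.

The regular C-fraction coefficients are [125/9, -3457/1260, 206249/120995, -2344246975/2852011172].


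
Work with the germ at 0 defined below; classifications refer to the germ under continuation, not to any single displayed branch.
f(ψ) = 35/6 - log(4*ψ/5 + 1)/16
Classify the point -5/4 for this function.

The term (-1/16)*log(1 - ψ/(-5/4)) has argument 1 - -5/4/(-5/4) = 0 at -5/4: a logarithmic (infinitely-sheeted) branch point; the remaining terms are analytic or single-valued there.

The point is a logarithmic branch point.


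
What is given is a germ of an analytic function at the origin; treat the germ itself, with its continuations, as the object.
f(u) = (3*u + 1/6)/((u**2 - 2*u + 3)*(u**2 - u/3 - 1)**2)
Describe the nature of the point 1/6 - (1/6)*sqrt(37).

The denominator factor u**2 - u/3 - 1 vanishes at 1/6 - (1/6)*sqrt(37) and appears to the power 2; the numerator there equals 2/3 - (1/2)*sqrt(37), nonzero, and no other factor vanishes.
Hence a pole whose order is the multiplicity, 2.

The point is a pole of order 2.


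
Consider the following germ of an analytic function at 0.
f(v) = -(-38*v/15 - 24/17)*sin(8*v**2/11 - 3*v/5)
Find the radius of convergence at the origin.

The radius of convergence is infinite.

The factor -sin(8*v**2/11 - 3*v/5) is entire and contributes no finite singular point.
The polynomial part has no poles.
No finite singular points: the Taylor series at 0 converges everywhere.


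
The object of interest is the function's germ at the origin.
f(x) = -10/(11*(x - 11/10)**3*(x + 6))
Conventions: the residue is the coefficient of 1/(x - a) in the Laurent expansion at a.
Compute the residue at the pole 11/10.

At the order-3 pole 11/10 set g(x) = (x - (11/10))^3*f(x) = -10/(11*(x + 6)).
Order-3 pole: residue = g''(a)/2; g''(11/10) = -20000/3937021, so the residue is -10000/3937021.

The residue is -10000/3937021.


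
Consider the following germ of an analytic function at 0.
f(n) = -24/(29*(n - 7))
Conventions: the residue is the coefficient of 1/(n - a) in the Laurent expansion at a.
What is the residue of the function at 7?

At the order-1 pole 7 set g(n) = (n - (7))*f(n) = -24/29.
Simple pole: residue = g(a) at a = 7, which is -24/29.

The residue is -24/29.


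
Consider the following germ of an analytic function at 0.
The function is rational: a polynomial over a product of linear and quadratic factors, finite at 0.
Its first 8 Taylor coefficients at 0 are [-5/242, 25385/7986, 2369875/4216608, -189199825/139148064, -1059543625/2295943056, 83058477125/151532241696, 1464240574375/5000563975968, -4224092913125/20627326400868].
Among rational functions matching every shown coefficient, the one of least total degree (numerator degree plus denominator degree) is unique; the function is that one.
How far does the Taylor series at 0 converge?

The radius of convergence is (1/5)*sqrt(55).

No rational of total degree below 4 reproduces all 8 coefficients; solving the [2/2] Pade equations on them gives f(v) = (5*v**2/32 + 7*v - 1/22)/(v**2 - v/3 + 11/5), whose expansion matches every shown term.
Denominator factor (v**2 - v/3 + 11/5): discriminant -391/45, complex-conjugate roots (1/6) + ((1/30)*sqrt(1955))*i and (1/6) - ((1/30)*sqrt(1955))*i; poles of order 1, moduli (1/5)*sqrt(55) and (1/5)*sqrt(55).
The radius of convergence is the smallest modulus among the singular points: (1/5)*sqrt(55).
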